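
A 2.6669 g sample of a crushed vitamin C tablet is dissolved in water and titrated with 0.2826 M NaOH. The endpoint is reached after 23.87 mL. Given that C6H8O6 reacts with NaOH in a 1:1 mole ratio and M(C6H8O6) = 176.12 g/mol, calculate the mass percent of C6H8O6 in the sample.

n(NaOH) = 0.2826 x 0.02387 = 0.006746 mol.
n(C6H8O6) = 0.006746 / 1 = 0.006746 mol.
mass of C6H8O6 = 0.006746 x 176.12 = 1.188 g.
% purity = 1.188 / 2.6669 x 100 = 44.5%.

44.5%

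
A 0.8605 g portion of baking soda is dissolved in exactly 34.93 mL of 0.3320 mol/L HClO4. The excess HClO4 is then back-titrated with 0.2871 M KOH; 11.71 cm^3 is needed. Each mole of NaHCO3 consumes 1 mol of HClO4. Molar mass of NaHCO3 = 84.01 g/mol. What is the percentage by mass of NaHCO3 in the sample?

80.4%

Total n(HClO4) added = 0.3320 x 0.03493 = 0.01160 mol.
n(KOH) used = 0.2871 x 0.01171 = 0.003362 mol, which equals the excess n(HClO4).
So n(HClO4) consumed by the sample = 0.01160 - 0.003362 = 0.008235 mol.
n(NaHCO3) = 0.008235 / 1 = 0.008235 mol.
mass NaHCO3 = 0.008235 x 84.01 = 0.6918 g, so %NaHCO3 = 0.6918/0.8605 x 100 = 80.4%.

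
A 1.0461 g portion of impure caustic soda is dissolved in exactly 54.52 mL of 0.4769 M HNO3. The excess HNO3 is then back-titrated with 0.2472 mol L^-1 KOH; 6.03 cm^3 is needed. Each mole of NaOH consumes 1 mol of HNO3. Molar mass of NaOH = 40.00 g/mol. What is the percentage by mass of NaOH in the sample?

Total n(HNO3) added = 0.4769 x 0.05452 = 0.02600 mol.
n(KOH) used = 0.2472 x 0.006030 = 0.001491 mol, which equals the excess n(HNO3).
So n(HNO3) consumed by the sample = 0.02600 - 0.001491 = 0.02451 mol.
n(NaOH) = 0.02451 / 1 = 0.02451 mol.
mass NaOH = 0.02451 x 40.00 = 0.9804 g, so %NaOH = 0.9804/1.0461 x 100 = 93.7%.

93.7%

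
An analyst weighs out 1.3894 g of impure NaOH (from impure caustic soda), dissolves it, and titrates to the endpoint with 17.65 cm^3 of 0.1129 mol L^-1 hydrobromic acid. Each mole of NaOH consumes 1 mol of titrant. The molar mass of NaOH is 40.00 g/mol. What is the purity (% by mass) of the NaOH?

5.74%

n(HBr) = 0.1129 x 0.01765 = 0.001993 mol.
n(NaOH) = 0.001993 / 1 = 0.001993 mol.
mass of NaOH = 0.001993 x 40.00 = 0.07971 g.
% purity = 0.07971 / 1.3894 x 100 = 5.74%.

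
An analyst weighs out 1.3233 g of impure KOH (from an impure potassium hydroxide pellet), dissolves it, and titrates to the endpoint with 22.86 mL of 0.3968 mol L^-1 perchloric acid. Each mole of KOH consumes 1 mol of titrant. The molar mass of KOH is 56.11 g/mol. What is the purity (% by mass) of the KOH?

38.5%

n(HClO4) = 0.3968 x 0.02286 = 0.009071 mol.
n(KOH) = 0.009071 / 1 = 0.009071 mol.
mass of KOH = 0.009071 x 56.11 = 0.5090 g.
% purity = 0.5090 / 1.3233 x 100 = 38.5%.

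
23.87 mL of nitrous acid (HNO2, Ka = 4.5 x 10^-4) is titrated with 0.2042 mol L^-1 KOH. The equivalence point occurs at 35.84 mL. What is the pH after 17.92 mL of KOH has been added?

3.35

17.92 mL is exactly half the equivalence volume (35.84/2), i.e. the half-equivalence point.
There, n(HA) = n(A^-), so pH = pKa = -log(4.5 x 10^-4) = 3.35.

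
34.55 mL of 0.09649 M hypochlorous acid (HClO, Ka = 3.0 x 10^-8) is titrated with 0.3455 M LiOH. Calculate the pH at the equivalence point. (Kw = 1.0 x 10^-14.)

n(HClO) = 0.09649 x 0.03455 = 0.003334 mol; V(LiOH) at equivalence = 0.003334/0.3455 = 0.009649 L.
At equivalence all the acid is converted to ClO-; total volume = 0.03455 + 0.009649 = 0.04420 L, so [ClO-] = 0.003334/0.04420 = 0.07543 M.
Kb = Kw/Ka = 1.0e-14 / 3.0 x 10^-8 = 3.33e-7.
[OH^-] = sqrt(Kb x [ClO-]) = sqrt(3.33e-7 x 0.07543) = 0.000159 M.
pOH = 3.80, so pH = 14.00 - 3.80 = 10.20.

10.20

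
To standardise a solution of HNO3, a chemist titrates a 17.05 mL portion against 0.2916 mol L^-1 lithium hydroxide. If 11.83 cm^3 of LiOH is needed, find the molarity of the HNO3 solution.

0.202 M

n(LiOH) delivered = 0.2916 x 0.01183 = 0.003450 mol.
For a 1:1 reaction, n(HNO3) = 0.003450 mol.
[HNO3] = 0.003450 mol / 0.01705 L = 0.202 M.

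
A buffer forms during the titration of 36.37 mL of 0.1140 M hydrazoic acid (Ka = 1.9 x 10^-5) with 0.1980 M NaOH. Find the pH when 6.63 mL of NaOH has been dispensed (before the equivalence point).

4.39

Initial n(HN3) = 0.1140 x 0.03637 = 0.004146 mol.
n(NaOH) added = 0.1980 x 0.006630 = 0.001313 mol, converting that many moles of HN3 to N3-.
Remaining n(HN3) = 0.002833 mol; n(N3-) = 0.001313 mol.
By Henderson-Hasselbalch, pH = pKa + log([A^-]/[HA]) = 4.72 + log(0.001313/0.002833) = 4.72 + (-0.33) = 4.39.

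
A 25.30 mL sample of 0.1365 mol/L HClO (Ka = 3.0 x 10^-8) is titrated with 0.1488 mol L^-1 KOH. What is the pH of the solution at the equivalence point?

n(HClO) = 0.1365 x 0.02530 = 0.003453 mol; V(KOH) at equivalence = 0.003453/0.1488 = 0.02321 L.
At equivalence all the acid is converted to ClO-; total volume = 0.02530 + 0.02321 = 0.04851 L, so [ClO-] = 0.003453/0.04851 = 0.07119 M.
Kb = Kw/Ka = 1.0e-14 / 3.0 x 10^-8 = 3.33e-7.
[OH^-] = sqrt(Kb x [ClO-]) = sqrt(3.33e-7 x 0.07119) = 0.000154 M.
pOH = 3.81, so pH = 14.00 - 3.81 = 10.19.

10.19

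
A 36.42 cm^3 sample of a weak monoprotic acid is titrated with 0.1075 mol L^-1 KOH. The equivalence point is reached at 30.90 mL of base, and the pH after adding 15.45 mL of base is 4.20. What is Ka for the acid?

6.3 x 10^-5

15.45 mL is half of the equivalence volume, so this is the half-equivalence point where [HA] = [A^-].
At half-equivalence pH = pKa, so pKa = 4.20.
Ka = 10^(-4.20) = 6.3 x 10^-5.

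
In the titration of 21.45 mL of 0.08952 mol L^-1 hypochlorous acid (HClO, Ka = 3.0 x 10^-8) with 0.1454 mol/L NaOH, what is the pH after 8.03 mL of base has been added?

Initial n(HClO) = 0.08952 x 0.02145 = 0.001920 mol.
n(NaOH) added = 0.1454 x 0.008030 = 0.001168 mol, converting that many moles of HClO to ClO-.
Remaining n(HClO) = 0.0007526 mol; n(ClO-) = 0.001168 mol.
By Henderson-Hasselbalch, pH = pKa + log([A^-]/[HA]) = 7.52 + log(0.001168/0.0007526) = 7.52 + (+0.19) = 7.71.

7.71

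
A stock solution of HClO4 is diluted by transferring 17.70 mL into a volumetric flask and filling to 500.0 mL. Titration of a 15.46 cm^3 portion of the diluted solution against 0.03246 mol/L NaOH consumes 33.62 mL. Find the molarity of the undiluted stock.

n(NaOH) = 0.03246 x 0.03362 = 0.001091 mol.
n(HClO4) in the aliquot = 0.001091 mol.
[diluted HClO4] = 0.001091 / 0.01546 = 0.07059 M.
Dilution factor = 500.0/17.70 = 28.25, so [stock] = 0.07059 x 28.25 = 1.99 M.

1.99 M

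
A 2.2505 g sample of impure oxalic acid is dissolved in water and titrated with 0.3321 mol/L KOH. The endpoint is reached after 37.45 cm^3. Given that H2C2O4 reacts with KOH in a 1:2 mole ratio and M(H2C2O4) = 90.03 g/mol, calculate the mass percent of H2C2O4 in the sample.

24.9%

n(KOH) = 0.3321 x 0.03745 = 0.01244 mol.
n(H2C2O4) = 0.01244 / 2 = 0.006219 mol.
mass of H2C2O4 = 0.006219 x 90.03 = 0.5599 g.
% purity = 0.5599 / 2.2505 x 100 = 24.9%.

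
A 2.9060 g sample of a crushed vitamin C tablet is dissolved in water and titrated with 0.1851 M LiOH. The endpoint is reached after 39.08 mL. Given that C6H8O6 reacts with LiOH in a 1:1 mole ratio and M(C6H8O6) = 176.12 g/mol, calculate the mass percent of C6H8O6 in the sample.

n(LiOH) = 0.1851 x 0.03908 = 0.007234 mol.
n(C6H8O6) = 0.007234 / 1 = 0.007234 mol.
mass of C6H8O6 = 0.007234 x 176.12 = 1.274 g.
% purity = 1.274 / 2.9060 x 100 = 43.8%.

43.8%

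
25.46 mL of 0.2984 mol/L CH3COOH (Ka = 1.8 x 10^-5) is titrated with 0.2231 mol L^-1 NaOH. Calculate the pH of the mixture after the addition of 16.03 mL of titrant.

Initial n(CH3COOH) = 0.2984 x 0.02546 = 0.007597 mol.
n(NaOH) added = 0.2231 x 0.01603 = 0.003576 mol, converting that many moles of CH3COOH to CH3COO-.
Remaining n(CH3COOH) = 0.004021 mol; n(CH3COO-) = 0.003576 mol.
By Henderson-Hasselbalch, pH = pKa + log([A^-]/[HA]) = 4.74 + log(0.003576/0.004021) = 4.74 + (-0.05) = 4.69.

4.69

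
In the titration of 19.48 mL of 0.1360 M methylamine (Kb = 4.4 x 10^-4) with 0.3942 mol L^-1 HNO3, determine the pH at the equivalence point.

n(CH3NH2) = 0.1360 x 0.01948 = 0.002649 mol; V(HNO3) at equivalence = 0.002649/0.3942 = 0.006721 L.
At equivalence the base is fully converted to CH3NH3+; total volume = 0.02620 L, so [CH3NH3+] = 0.002649/0.02620 = 0.1011 M.
Ka(CH3NH3+) = Kw/Kb = 1.0e-14 / 4.4 x 10^-4 = 2.27e-11.
[H^+] = sqrt(Ka x [CH3NH3+]) = sqrt(2.27e-11 x 0.1011) = 1.52e-6 M.
pH = -log(1.52e-6) = 5.82.

5.82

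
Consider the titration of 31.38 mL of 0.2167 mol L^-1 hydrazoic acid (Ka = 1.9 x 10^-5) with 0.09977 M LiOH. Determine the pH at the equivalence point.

8.78

n(HN3) = 0.2167 x 0.03138 = 0.006800 mol; V(LiOH) at equivalence = 0.006800/0.09977 = 0.06816 L.
At equivalence all the acid is converted to N3-; total volume = 0.03138 + 0.06816 = 0.09954 L, so [N3-] = 0.006800/0.09954 = 0.06832 M.
Kb = Kw/Ka = 1.0e-14 / 1.9 x 10^-5 = 5.26e-10.
[OH^-] = sqrt(Kb x [N3-]) = sqrt(5.26e-10 x 0.06832) = 6.00e-6 M.
pOH = 5.22, so pH = 14.00 - 5.22 = 8.78.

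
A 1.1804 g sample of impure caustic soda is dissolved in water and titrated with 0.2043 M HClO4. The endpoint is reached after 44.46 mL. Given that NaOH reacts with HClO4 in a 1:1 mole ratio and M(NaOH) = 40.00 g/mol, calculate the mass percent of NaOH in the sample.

n(HClO4) = 0.2043 x 0.04446 = 0.009083 mol.
n(NaOH) = 0.009083 / 1 = 0.009083 mol.
mass of NaOH = 0.009083 x 40.00 = 0.3633 g.
% purity = 0.3633 / 1.1804 x 100 = 30.8%.

30.8%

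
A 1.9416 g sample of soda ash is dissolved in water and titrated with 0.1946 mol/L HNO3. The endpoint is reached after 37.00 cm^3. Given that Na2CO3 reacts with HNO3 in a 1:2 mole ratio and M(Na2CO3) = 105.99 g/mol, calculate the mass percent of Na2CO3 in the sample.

19.7%

n(HNO3) = 0.1946 x 0.03700 = 0.007200 mol.
n(Na2CO3) = 0.007200 / 2 = 0.003600 mol.
mass of Na2CO3 = 0.003600 x 105.99 = 0.3816 g.
% purity = 0.3816 / 1.9416 x 100 = 19.7%.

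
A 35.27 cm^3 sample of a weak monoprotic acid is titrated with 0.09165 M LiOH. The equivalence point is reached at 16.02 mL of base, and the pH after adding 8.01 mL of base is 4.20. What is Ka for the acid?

8.01 mL is half of the equivalence volume, so this is the half-equivalence point where [HA] = [A^-].
At half-equivalence pH = pKa, so pKa = 4.20.
Ka = 10^(-4.20) = 6.3 x 10^-5.

6.3 x 10^-5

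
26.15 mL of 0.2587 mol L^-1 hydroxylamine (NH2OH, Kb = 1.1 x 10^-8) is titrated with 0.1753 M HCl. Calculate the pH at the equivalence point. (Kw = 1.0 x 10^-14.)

3.51

n(NH2OH) = 0.2587 x 0.02615 = 0.006765 mol; V(HCl) at equivalence = 0.006765/0.1753 = 0.03859 L.
At equivalence the base is fully converted to NH3OH+; total volume = 0.06474 L, so [NH3OH+] = 0.006765/0.06474 = 0.1045 M.
Ka(NH3OH+) = Kw/Kb = 1.0e-14 / 1.1 x 10^-8 = 9.09e-7.
[H^+] = sqrt(Ka x [NH3OH+]) = sqrt(9.09e-7 x 0.1045) = 0.000308 M.
pH = -log(0.000308) = 3.51.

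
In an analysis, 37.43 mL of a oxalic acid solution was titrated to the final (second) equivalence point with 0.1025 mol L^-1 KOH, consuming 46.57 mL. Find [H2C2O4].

0.0638 M

n(KOH) = 0.1025 x 0.04657 = 0.004773 mol.
At the final (second) equivalence point, 2 mol OH^- react per mol H2C2O4, so n(H2C2O4) = 0.004773 / 2 = 0.002387 mol.
[H2C2O4] = 0.002387 / 0.03743 L = 0.0638 M.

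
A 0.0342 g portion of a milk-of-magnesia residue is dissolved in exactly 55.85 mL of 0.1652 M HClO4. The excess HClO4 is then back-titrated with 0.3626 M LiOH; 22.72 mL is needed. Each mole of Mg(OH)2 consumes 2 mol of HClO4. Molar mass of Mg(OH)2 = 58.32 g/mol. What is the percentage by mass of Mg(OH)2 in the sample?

Total n(HClO4) added = 0.1652 x 0.05585 = 0.009226 mol.
n(LiOH) used = 0.3626 x 0.02272 = 0.008238 mol, which equals the excess n(HClO4).
So n(HClO4) consumed by the sample = 0.009226 - 0.008238 = 0.0009881 mol.
n(Mg(OH)2) = 0.0009881 / 2 = 0.0004941 mol.
mass Mg(OH)2 = 0.0004941 x 58.32 = 0.02881 g, so %Mg(OH)2 = 0.02881/0.0342 x 100 = 84.3%.

84.3%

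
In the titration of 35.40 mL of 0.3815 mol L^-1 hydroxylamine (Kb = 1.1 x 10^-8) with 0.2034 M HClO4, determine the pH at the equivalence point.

3.46

n(NH2OH) = 0.3815 x 0.03540 = 0.01351 mol; V(HClO4) at equivalence = 0.01351/0.2034 = 0.06640 L.
At equivalence the base is fully converted to NH3OH+; total volume = 0.1018 L, so [NH3OH+] = 0.01351/0.1018 = 0.1327 M.
Ka(NH3OH+) = Kw/Kb = 1.0e-14 / 1.1 x 10^-8 = 9.09e-7.
[H^+] = sqrt(Ka x [NH3OH+]) = sqrt(9.09e-7 x 0.1327) = 0.000347 M.
pH = -log(0.000347) = 3.46.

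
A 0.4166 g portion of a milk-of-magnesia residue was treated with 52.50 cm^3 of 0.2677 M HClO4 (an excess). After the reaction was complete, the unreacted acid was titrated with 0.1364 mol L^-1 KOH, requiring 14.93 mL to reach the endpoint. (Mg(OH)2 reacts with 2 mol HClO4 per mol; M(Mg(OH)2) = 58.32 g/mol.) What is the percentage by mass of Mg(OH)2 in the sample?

Total n(HClO4) added = 0.2677 x 0.05250 = 0.01405 mol.
n(KOH) used = 0.1364 x 0.01493 = 0.002036 mol, which equals the excess n(HClO4).
So n(HClO4) consumed by the sample = 0.01405 - 0.002036 = 0.01202 mol.
n(Mg(OH)2) = 0.01202 / 2 = 0.006009 mol.
mass Mg(OH)2 = 0.006009 x 58.32 = 0.3504 g, so %Mg(OH)2 = 0.3504/0.4166 x 100 = 84.1%.

84.1%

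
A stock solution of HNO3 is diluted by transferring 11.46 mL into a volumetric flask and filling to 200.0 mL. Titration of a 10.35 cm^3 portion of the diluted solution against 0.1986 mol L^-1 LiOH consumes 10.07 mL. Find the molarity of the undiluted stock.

3.37 M

n(LiOH) = 0.1986 x 0.01007 = 0.002000 mol.
n(HNO3) in the aliquot = 0.002000 mol.
[diluted HNO3] = 0.002000 / 0.01035 = 0.1932 M.
Dilution factor = 200.0/11.46 = 17.45, so [stock] = 0.1932 x 17.45 = 3.37 M.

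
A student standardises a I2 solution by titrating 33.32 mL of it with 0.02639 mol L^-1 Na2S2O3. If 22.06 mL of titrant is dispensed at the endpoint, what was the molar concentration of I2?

0.00874 M

n(Na2S2O3) = 0.02639 x 0.02206 = 0.0005822 mol.
From the balanced equation, 2 mol Na2S2O3 reacts with 1 mol I2, so n(I2) = 0.0005822 x 1/2 = 0.0002911 mol.
[I2] = 0.0002911 / 0.03332 L = 0.00874 M.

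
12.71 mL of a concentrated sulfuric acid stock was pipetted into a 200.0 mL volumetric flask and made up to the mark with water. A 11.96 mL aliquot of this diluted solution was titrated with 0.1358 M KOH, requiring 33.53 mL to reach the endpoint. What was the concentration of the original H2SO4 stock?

n(KOH) = 0.1358 x 0.03353 = 0.004553 mol.
n(H2SO4) in the aliquot = 0.004553 x 1/2 = 0.002277 mol.
[diluted H2SO4] = 0.002277 / 0.01196 = 0.1904 M.
Dilution factor = 200.0/12.71 = 15.74, so [stock] = 0.1904 x 15.74 = 3.00 M.

3.00 M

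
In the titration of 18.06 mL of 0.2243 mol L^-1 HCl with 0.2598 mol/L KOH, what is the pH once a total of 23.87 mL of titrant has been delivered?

12.71

n(acid) = 0.2243 x 0.01806 = 0.004051 mol; n(KOH) added = 0.2598 x 0.02387 = 0.006201 mol.
Base is in excess by 0.006201 - 0.004051 = 0.002151 mol in a total volume of 0.04193 L.
[OH^-] = 0.002151/0.04193 = 0.05129 M, so pOH = 1.29 and pH = 14.00 - 1.29 = 12.71.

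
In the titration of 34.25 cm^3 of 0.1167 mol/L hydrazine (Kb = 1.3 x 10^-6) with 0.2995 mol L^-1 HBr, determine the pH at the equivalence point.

4.59

n(N2H4) = 0.1167 x 0.03425 = 0.003997 mol; V(HBr) at equivalence = 0.003997/0.2995 = 0.01335 L.
At equivalence the base is fully converted to N2H5+; total volume = 0.04760 L, so [N2H5+] = 0.003997/0.04760 = 0.08398 M.
Ka(N2H5+) = Kw/Kb = 1.0e-14 / 1.3 x 10^-6 = 7.69e-9.
[H^+] = sqrt(Ka x [N2H5+]) = sqrt(7.69e-9 x 0.08398) = 2.54e-5 M.
pH = -log(2.54e-5) = 4.59.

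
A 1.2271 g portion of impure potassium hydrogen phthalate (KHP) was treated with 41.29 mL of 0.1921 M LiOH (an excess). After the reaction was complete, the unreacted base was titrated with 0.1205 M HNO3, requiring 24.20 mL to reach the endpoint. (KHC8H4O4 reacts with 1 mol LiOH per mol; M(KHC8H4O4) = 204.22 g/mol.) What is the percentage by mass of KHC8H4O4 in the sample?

83.5%

Total n(LiOH) added = 0.1921 x 0.04129 = 0.007932 mol.
n(HNO3) used = 0.1205 x 0.02420 = 0.002916 mol, which equals the excess n(LiOH).
So n(LiOH) consumed by the sample = 0.007932 - 0.002916 = 0.005016 mol.
n(KHC8H4O4) = 0.005016 / 1 = 0.005016 mol.
mass KHC8H4O4 = 0.005016 x 204.22 = 1.024 g, so %KHC8H4O4 = 1.024/1.2271 x 100 = 83.5%.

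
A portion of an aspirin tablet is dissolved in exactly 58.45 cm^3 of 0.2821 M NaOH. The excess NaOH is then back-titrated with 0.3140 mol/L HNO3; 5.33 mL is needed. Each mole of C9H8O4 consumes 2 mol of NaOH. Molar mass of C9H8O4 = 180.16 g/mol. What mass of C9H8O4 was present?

Total n(NaOH) added = 0.2821 x 0.05845 = 0.01649 mol.
n(HNO3) used = 0.3140 x 0.005330 = 0.001674 mol, which equals the excess n(NaOH).
So n(NaOH) consumed by the sample = 0.01649 - 0.001674 = 0.01482 mol.
n(C9H8O4) = 0.01482 / 2 = 0.007408 mol.
mass = 0.007408 mol x 180.16 g/mol = 1.33 g.

1.33 g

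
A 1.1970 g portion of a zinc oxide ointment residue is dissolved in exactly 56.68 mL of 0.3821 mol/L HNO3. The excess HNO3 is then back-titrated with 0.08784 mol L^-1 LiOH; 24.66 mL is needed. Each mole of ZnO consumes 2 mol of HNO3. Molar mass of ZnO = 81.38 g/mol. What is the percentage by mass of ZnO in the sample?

Total n(HNO3) added = 0.3821 x 0.05668 = 0.02166 mol.
n(LiOH) used = 0.08784 x 0.02466 = 0.002166 mol, which equals the excess n(HNO3).
So n(HNO3) consumed by the sample = 0.02166 - 0.002166 = 0.01949 mol.
n(ZnO) = 0.01949 / 2 = 0.009746 mol.
mass ZnO = 0.009746 x 81.38 = 0.7931 g, so %ZnO = 0.7931/1.1970 x 100 = 66.3%.

66.3%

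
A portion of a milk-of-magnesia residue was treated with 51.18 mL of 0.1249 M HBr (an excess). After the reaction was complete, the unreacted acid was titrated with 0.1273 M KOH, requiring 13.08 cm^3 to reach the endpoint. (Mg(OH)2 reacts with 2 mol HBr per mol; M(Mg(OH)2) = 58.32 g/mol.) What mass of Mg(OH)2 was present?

0.138 g

Total n(HBr) added = 0.1249 x 0.05118 = 0.006392 mol.
n(KOH) used = 0.1273 x 0.01308 = 0.001665 mol, which equals the excess n(HBr).
So n(HBr) consumed by the sample = 0.006392 - 0.001665 = 0.004727 mol.
n(Mg(OH)2) = 0.004727 / 2 = 0.002364 mol.
mass = 0.002364 mol x 58.32 g/mol = 0.138 g.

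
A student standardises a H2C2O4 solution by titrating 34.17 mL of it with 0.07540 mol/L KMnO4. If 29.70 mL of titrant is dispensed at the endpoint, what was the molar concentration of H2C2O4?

n(KMnO4) = 0.07540 x 0.02970 = 0.002239 mol.
From the balanced equation, 2 mol KMnO4 reacts with 5 mol H2C2O4, so n(H2C2O4) = 0.002239 x 5/2 = 0.005598 mol.
[H2C2O4] = 0.005598 / 0.03417 L = 0.164 M.

0.164 M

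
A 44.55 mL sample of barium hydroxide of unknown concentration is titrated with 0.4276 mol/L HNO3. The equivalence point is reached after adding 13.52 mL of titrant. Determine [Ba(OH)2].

0.0649 M

n(HNO3) delivered = 0.4276 x 0.01352 = 0.005781 mol.
The reaction is 1 Ba(OH)2 + 2 HNO3, so n(Ba(OH)2) = 0.005781 x 1/2 = 0.002891 mol.
[Ba(OH)2] = 0.002891 mol / 0.04455 L = 0.0649 M.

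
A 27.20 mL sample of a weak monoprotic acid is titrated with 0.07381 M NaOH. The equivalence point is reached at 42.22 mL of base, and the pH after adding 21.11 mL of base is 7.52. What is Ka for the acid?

3.0 x 10^-8

21.11 mL is half of the equivalence volume, so this is the half-equivalence point where [HA] = [A^-].
At half-equivalence pH = pKa, so pKa = 7.52.
Ka = 10^(-7.52) = 3.0 x 10^-8.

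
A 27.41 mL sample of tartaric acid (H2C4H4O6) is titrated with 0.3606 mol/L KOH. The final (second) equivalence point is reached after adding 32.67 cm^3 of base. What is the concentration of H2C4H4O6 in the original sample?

0.215 M

n(KOH) = 0.3606 x 0.03267 = 0.01178 mol.
At the final (second) equivalence point, 2 mol OH^- react per mol H2C4H4O6, so n(H2C4H4O6) = 0.01178 / 2 = 0.005890 mol.
[H2C4H4O6] = 0.005890 / 0.02741 L = 0.215 M.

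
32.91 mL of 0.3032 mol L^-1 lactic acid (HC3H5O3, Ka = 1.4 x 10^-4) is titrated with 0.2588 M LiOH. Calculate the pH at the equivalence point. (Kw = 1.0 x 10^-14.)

n(HC3H5O3) = 0.3032 x 0.03291 = 0.009978 mol; V(LiOH) at equivalence = 0.009978/0.2588 = 0.03856 L.
At equivalence all the acid is converted to C3H5O3-; total volume = 0.03291 + 0.03856 = 0.07147 L, so [C3H5O3-] = 0.009978/0.07147 = 0.1396 M.
Kb = Kw/Ka = 1.0e-14 / 1.4 x 10^-4 = 7.14e-11.
[OH^-] = sqrt(Kb x [C3H5O3-]) = sqrt(7.14e-11 x 0.1396) = 3.16e-6 M.
pOH = 5.50, so pH = 14.00 - 5.50 = 8.50.

8.50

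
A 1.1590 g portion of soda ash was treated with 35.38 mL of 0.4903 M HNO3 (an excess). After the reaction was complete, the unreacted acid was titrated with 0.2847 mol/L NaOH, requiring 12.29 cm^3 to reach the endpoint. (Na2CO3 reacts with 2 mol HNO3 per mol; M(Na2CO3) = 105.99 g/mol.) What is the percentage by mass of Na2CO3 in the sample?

Total n(HNO3) added = 0.4903 x 0.03538 = 0.01735 mol.
n(NaOH) used = 0.2847 x 0.01229 = 0.003499 mol, which equals the excess n(HNO3).
So n(HNO3) consumed by the sample = 0.01735 - 0.003499 = 0.01385 mol.
n(Na2CO3) = 0.01385 / 2 = 0.006924 mol.
mass Na2CO3 = 0.006924 x 105.99 = 0.7339 g, so %Na2CO3 = 0.7339/1.1590 x 100 = 63.3%.

63.3%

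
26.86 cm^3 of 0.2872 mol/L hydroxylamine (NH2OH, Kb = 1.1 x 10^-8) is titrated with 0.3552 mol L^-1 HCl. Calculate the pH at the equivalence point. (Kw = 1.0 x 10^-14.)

n(NH2OH) = 0.2872 x 0.02686 = 0.007714 mol; V(HCl) at equivalence = 0.007714/0.3552 = 0.02172 L.
At equivalence the base is fully converted to NH3OH+; total volume = 0.04858 L, so [NH3OH+] = 0.007714/0.04858 = 0.1588 M.
Ka(NH3OH+) = Kw/Kb = 1.0e-14 / 1.1 x 10^-8 = 9.09e-7.
[H^+] = sqrt(Ka x [NH3OH+]) = sqrt(9.09e-7 x 0.1588) = 0.000380 M.
pH = -log(0.000380) = 3.42.

3.42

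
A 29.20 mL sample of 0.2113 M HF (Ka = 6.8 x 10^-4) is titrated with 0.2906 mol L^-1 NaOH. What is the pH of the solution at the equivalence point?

n(HF) = 0.2113 x 0.02920 = 0.006170 mol; V(NaOH) at equivalence = 0.006170/0.2906 = 0.02123 L.
At equivalence all the acid is converted to F-; total volume = 0.02920 + 0.02123 = 0.05043 L, so [F-] = 0.006170/0.05043 = 0.1223 M.
Kb = Kw/Ka = 1.0e-14 / 6.8 x 10^-4 = 1.47e-11.
[OH^-] = sqrt(Kb x [F-]) = sqrt(1.47e-11 x 0.1223) = 1.34e-6 M.
pOH = 5.87, so pH = 14.00 - 5.87 = 8.13.

8.13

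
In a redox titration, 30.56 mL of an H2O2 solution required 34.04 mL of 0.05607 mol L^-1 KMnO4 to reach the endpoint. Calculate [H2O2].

n(KMnO4) = 0.05607 x 0.03404 = 0.001909 mol.
From the balanced equation, 2 mol KMnO4 reacts with 5 mol H2O2, so n(H2O2) = 0.001909 x 5/2 = 0.004772 mol.
[H2O2] = 0.004772 / 0.03056 L = 0.156 M.

0.156 M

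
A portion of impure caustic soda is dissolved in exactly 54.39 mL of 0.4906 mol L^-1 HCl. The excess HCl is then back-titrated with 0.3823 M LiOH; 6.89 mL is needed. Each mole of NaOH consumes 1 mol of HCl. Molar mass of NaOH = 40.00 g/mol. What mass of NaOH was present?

0.962 g

Total n(HCl) added = 0.4906 x 0.05439 = 0.02668 mol.
n(LiOH) used = 0.3823 x 0.006890 = 0.002634 mol, which equals the excess n(HCl).
So n(HCl) consumed by the sample = 0.02668 - 0.002634 = 0.02405 mol.
n(NaOH) = 0.02405 / 1 = 0.02405 mol.
mass = 0.02405 mol x 40.00 g/mol = 0.962 g.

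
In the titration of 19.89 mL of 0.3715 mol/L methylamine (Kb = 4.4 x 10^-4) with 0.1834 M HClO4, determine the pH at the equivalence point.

n(CH3NH2) = 0.3715 x 0.01989 = 0.007389 mol; V(HClO4) at equivalence = 0.007389/0.1834 = 0.04029 L.
At equivalence the base is fully converted to CH3NH3+; total volume = 0.06018 L, so [CH3NH3+] = 0.007389/0.06018 = 0.1228 M.
Ka(CH3NH3+) = Kw/Kb = 1.0e-14 / 4.4 x 10^-4 = 2.27e-11.
[H^+] = sqrt(Ka x [CH3NH3+]) = sqrt(2.27e-11 x 0.1228) = 1.67e-6 M.
pH = -log(1.67e-6) = 5.78.

5.78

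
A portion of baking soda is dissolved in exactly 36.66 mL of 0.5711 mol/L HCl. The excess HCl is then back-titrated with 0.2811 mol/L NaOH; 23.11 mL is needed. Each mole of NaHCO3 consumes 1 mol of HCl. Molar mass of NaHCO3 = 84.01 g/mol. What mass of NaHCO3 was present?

1.21 g

Total n(HCl) added = 0.5711 x 0.03666 = 0.02094 mol.
n(NaOH) used = 0.2811 x 0.02311 = 0.006496 mol, which equals the excess n(HCl).
So n(HCl) consumed by the sample = 0.02094 - 0.006496 = 0.01444 mol.
n(NaHCO3) = 0.01444 / 1 = 0.01444 mol.
mass = 0.01444 mol x 84.01 g/mol = 1.21 g.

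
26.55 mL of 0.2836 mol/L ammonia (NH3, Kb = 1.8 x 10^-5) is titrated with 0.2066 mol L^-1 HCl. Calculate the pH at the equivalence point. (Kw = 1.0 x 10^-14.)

n(NH3) = 0.2836 x 0.02655 = 0.007530 mol; V(HCl) at equivalence = 0.007530/0.2066 = 0.03645 L.
At equivalence the base is fully converted to NH4+; total volume = 0.06300 L, so [NH4+] = 0.007530/0.06300 = 0.1195 M.
Ka(NH4+) = Kw/Kb = 1.0e-14 / 1.8 x 10^-5 = 5.56e-10.
[H^+] = sqrt(Ka x [NH4+]) = sqrt(5.56e-10 x 0.1195) = 8.15e-6 M.
pH = -log(8.15e-6) = 5.09.

5.09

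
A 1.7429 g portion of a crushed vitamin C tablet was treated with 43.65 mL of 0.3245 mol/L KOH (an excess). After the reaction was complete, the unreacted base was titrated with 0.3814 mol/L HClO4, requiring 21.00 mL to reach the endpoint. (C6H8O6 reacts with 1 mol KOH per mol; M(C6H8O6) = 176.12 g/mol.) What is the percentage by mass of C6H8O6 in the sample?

Total n(KOH) added = 0.3245 x 0.04365 = 0.01416 mol.
n(HClO4) used = 0.3814 x 0.02100 = 0.008009 mol, which equals the excess n(KOH).
So n(KOH) consumed by the sample = 0.01416 - 0.008009 = 0.006155 mol.
n(C6H8O6) = 0.006155 / 1 = 0.006155 mol.
mass C6H8O6 = 0.006155 x 176.12 = 1.084 g, so %C6H8O6 = 1.084/1.7429 x 100 = 62.2%.

62.2%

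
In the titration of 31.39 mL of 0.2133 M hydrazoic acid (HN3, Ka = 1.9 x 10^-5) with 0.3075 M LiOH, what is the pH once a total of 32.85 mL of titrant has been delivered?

12.72

n(acid) = 0.2133 x 0.03139 = 0.006695 mol; n(LiOH) added = 0.3075 x 0.03285 = 0.01010 mol.
Base is in excess by 0.01010 - 0.006695 = 0.003406 mol in a total volume of 0.06424 L.
[OH^-] = 0.003406/0.06424 = 0.05302 M, so pOH = 1.28 and pH = 14.00 - 1.28 = 12.72.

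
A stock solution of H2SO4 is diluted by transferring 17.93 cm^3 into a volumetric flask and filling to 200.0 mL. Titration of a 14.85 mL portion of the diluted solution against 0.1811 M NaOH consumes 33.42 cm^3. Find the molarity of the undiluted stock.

2.27 M

n(NaOH) = 0.1811 x 0.03342 = 0.006052 mol.
n(H2SO4) in the aliquot = 0.006052 x 1/2 = 0.003026 mol.
[diluted H2SO4] = 0.003026 / 0.01485 = 0.2038 M.
Dilution factor = 200.0/17.93 = 11.15, so [stock] = 0.2038 x 11.15 = 2.27 M.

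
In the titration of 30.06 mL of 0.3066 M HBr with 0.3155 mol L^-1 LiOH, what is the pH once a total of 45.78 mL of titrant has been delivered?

12.84

n(acid) = 0.3066 x 0.03006 = 0.009216 mol; n(LiOH) added = 0.3155 x 0.04578 = 0.01444 mol.
Base is in excess by 0.01444 - 0.009216 = 0.005227 mol in a total volume of 0.07584 L.
[OH^-] = 0.005227/0.07584 = 0.06892 M, so pOH = 1.16 and pH = 14.00 - 1.16 = 12.84.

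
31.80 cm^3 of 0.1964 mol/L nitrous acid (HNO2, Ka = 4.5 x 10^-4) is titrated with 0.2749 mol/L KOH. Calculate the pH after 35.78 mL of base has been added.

n(acid) = 0.1964 x 0.03180 = 0.006246 mol; n(KOH) added = 0.2749 x 0.03578 = 0.009836 mol.
Base is in excess by 0.009836 - 0.006246 = 0.003590 mol in a total volume of 0.06758 L.
[OH^-] = 0.003590/0.06758 = 0.05313 M, so pOH = 1.27 and pH = 14.00 - 1.27 = 12.73.

12.73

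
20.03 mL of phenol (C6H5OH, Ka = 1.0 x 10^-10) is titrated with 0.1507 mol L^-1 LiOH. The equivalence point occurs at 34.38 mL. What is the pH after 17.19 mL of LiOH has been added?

17.19 mL is exactly half the equivalence volume (34.38/2), i.e. the half-equivalence point.
There, n(HA) = n(A^-), so pH = pKa = -log(1.0 x 10^-10) = 10.00.

10.00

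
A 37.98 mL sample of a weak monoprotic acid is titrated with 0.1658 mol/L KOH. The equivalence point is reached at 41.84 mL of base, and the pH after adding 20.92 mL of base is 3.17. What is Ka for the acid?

20.92 mL is half of the equivalence volume, so this is the half-equivalence point where [HA] = [A^-].
At half-equivalence pH = pKa, so pKa = 3.17.
Ka = 10^(-3.17) = 6.8 x 10^-4.

6.8 x 10^-4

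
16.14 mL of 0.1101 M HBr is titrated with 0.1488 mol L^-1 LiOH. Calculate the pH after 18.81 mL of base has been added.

n(acid) = 0.1101 x 0.01614 = 0.001777 mol; n(LiOH) added = 0.1488 x 0.01881 = 0.002799 mol.
Base is in excess by 0.002799 - 0.001777 = 0.001022 mol in a total volume of 0.03495 L.
[OH^-] = 0.001022/0.03495 = 0.02924 M, so pOH = 1.53 and pH = 14.00 - 1.53 = 12.47.

12.47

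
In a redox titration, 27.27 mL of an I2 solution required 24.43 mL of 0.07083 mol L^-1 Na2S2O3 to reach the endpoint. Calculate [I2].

0.0317 M

n(Na2S2O3) = 0.07083 x 0.02443 = 0.001730 mol.
From the balanced equation, 2 mol Na2S2O3 reacts with 1 mol I2, so n(I2) = 0.001730 x 1/2 = 0.0008652 mol.
[I2] = 0.0008652 / 0.02727 L = 0.0317 M.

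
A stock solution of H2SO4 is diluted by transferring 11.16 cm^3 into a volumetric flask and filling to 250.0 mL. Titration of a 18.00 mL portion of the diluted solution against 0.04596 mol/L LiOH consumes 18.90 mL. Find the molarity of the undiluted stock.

n(LiOH) = 0.04596 x 0.01890 = 0.0008686 mol.
n(H2SO4) in the aliquot = 0.0008686 x 1/2 = 0.0004343 mol.
[diluted H2SO4] = 0.0004343 / 0.01800 = 0.02413 M.
Dilution factor = 250.0/11.16 = 22.40, so [stock] = 0.02413 x 22.40 = 0.541 M.

0.541 M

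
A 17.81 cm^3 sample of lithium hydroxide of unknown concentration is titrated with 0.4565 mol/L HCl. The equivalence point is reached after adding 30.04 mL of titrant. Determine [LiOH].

n(HCl) delivered = 0.4565 x 0.03004 = 0.01371 mol.
For a 1:1 reaction, n(LiOH) = 0.01371 mol.
[LiOH] = 0.01371 mol / 0.01781 L = 0.770 M.

0.770 M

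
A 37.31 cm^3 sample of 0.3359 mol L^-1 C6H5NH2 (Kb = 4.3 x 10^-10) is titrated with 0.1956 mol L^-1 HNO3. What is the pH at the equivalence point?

n(C6H5NH2) = 0.3359 x 0.03731 = 0.01253 mol; V(HNO3) at equivalence = 0.01253/0.1956 = 0.06407 L.
At equivalence the base is fully converted to C6H5NH3+; total volume = 0.1014 L, so [C6H5NH3+] = 0.01253/0.1014 = 0.1236 M.
Ka(C6H5NH3+) = Kw/Kb = 1.0e-14 / 4.3 x 10^-10 = 2.33e-5.
[H^+] = sqrt(Ka x [C6H5NH3+]) = sqrt(2.33e-5 x 0.1236) = 0.00170 M.
pH = -log(0.00170) = 2.77.

2.77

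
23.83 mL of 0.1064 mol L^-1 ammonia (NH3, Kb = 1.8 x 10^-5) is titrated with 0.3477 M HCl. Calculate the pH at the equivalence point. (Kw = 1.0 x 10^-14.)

5.17

n(NH3) = 0.1064 x 0.02383 = 0.002536 mol; V(HCl) at equivalence = 0.002536/0.3477 = 0.007292 L.
At equivalence the base is fully converted to NH4+; total volume = 0.03112 L, so [NH4+] = 0.002536/0.03112 = 0.08147 M.
Ka(NH4+) = Kw/Kb = 1.0e-14 / 1.8 x 10^-5 = 5.56e-10.
[H^+] = sqrt(Ka x [NH4+]) = sqrt(5.56e-10 x 0.08147) = 6.73e-6 M.
pH = -log(6.73e-6) = 5.17.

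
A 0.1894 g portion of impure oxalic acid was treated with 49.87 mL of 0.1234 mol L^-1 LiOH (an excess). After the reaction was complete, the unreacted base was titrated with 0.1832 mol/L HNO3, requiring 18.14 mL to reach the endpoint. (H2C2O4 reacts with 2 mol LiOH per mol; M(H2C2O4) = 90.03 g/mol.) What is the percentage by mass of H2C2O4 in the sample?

Total n(LiOH) added = 0.1234 x 0.04987 = 0.006154 mol.
n(HNO3) used = 0.1832 x 0.01814 = 0.003323 mol, which equals the excess n(LiOH).
So n(LiOH) consumed by the sample = 0.006154 - 0.003323 = 0.002831 mol.
n(H2C2O4) = 0.002831 / 2 = 0.001415 mol.
mass H2C2O4 = 0.001415 x 90.03 = 0.1274 g, so %H2C2O4 = 0.1274/0.1894 x 100 = 67.3%.

67.3%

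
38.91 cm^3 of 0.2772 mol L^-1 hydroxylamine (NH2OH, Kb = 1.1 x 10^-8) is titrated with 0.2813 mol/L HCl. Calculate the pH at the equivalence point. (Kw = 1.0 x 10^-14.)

3.45

n(NH2OH) = 0.2772 x 0.03891 = 0.01079 mol; V(HCl) at equivalence = 0.01079/0.2813 = 0.03834 L.
At equivalence the base is fully converted to NH3OH+; total volume = 0.07725 L, so [NH3OH+] = 0.01079/0.07725 = 0.1396 M.
Ka(NH3OH+) = Kw/Kb = 1.0e-14 / 1.1 x 10^-8 = 9.09e-7.
[H^+] = sqrt(Ka x [NH3OH+]) = sqrt(9.09e-7 x 0.1396) = 0.000356 M.
pH = -log(0.000356) = 3.45.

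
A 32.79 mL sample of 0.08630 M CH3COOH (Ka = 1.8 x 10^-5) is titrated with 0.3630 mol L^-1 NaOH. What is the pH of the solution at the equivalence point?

8.79

n(CH3COOH) = 0.08630 x 0.03279 = 0.002830 mol; V(NaOH) at equivalence = 0.002830/0.3630 = 0.007796 L.
At equivalence all the acid is converted to CH3COO-; total volume = 0.03279 + 0.007796 = 0.04059 L, so [CH3COO-] = 0.002830/0.04059 = 0.06972 M.
Kb = Kw/Ka = 1.0e-14 / 1.8 x 10^-5 = 5.56e-10.
[OH^-] = sqrt(Kb x [CH3COO-]) = sqrt(5.56e-10 x 0.06972) = 6.22e-6 M.
pOH = 5.21, so pH = 14.00 - 5.21 = 8.79.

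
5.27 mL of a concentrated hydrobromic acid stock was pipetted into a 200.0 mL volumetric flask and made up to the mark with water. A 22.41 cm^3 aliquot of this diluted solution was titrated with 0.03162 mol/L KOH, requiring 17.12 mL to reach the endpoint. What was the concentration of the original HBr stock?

n(KOH) = 0.03162 x 0.01712 = 0.0005413 mol.
n(HBr) in the aliquot = 0.0005413 mol.
[diluted HBr] = 0.0005413 / 0.02241 = 0.02416 M.
Dilution factor = 200.0/5.270 = 37.95, so [stock] = 0.02416 x 37.95 = 0.917 M.

0.917 M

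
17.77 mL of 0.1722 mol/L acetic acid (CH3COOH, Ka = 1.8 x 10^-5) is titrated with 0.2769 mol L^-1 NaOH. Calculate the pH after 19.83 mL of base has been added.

12.81

n(acid) = 0.1722 x 0.01777 = 0.003060 mol; n(NaOH) added = 0.2769 x 0.01983 = 0.005491 mol.
Base is in excess by 0.005491 - 0.003060 = 0.002431 mol in a total volume of 0.03760 L.
[OH^-] = 0.002431/0.03760 = 0.06465 M, so pOH = 1.19 and pH = 14.00 - 1.19 = 12.81.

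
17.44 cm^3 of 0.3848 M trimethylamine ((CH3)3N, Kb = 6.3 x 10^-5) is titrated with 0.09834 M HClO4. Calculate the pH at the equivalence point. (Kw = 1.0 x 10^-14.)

n((CH3)3N) = 0.3848 x 0.01744 = 0.006711 mol; V(HClO4) at equivalence = 0.006711/0.09834 = 0.06824 L.
At equivalence the base is fully converted to (CH3)3NH+; total volume = 0.08568 L, so [(CH3)3NH+] = 0.006711/0.08568 = 0.07832 M.
Ka((CH3)3NH+) = Kw/Kb = 1.0e-14 / 6.3 x 10^-5 = 1.59e-10.
[H^+] = sqrt(Ka x [(CH3)3NH+]) = sqrt(1.59e-10 x 0.07832) = 3.53e-6 M.
pH = -log(3.53e-6) = 5.45.

5.45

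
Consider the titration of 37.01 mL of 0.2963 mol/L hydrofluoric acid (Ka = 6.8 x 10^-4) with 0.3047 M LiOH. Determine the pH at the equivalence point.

n(HF) = 0.2963 x 0.03701 = 0.01097 mol; V(LiOH) at equivalence = 0.01097/0.3047 = 0.03599 L.
At equivalence all the acid is converted to F-; total volume = 0.03701 + 0.03599 = 0.07300 L, so [F-] = 0.01097/0.07300 = 0.1502 M.
Kb = Kw/Ka = 1.0e-14 / 6.8 x 10^-4 = 1.47e-11.
[OH^-] = sqrt(Kb x [F-]) = sqrt(1.47e-11 x 0.1502) = 1.49e-6 M.
pOH = 5.83, so pH = 14.00 - 5.83 = 8.17.

8.17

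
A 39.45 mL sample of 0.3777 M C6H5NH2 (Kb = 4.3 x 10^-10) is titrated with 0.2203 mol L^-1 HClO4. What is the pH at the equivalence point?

n(C6H5NH2) = 0.3777 x 0.03945 = 0.01490 mol; V(HClO4) at equivalence = 0.01490/0.2203 = 0.06764 L.
At equivalence the base is fully converted to C6H5NH3+; total volume = 0.1071 L, so [C6H5NH3+] = 0.01490/0.1071 = 0.1391 M.
Ka(C6H5NH3+) = Kw/Kb = 1.0e-14 / 4.3 x 10^-10 = 2.33e-5.
[H^+] = sqrt(Ka x [C6H5NH3+]) = sqrt(2.33e-5 x 0.1391) = 0.00180 M.
pH = -log(0.00180) = 2.75.

2.75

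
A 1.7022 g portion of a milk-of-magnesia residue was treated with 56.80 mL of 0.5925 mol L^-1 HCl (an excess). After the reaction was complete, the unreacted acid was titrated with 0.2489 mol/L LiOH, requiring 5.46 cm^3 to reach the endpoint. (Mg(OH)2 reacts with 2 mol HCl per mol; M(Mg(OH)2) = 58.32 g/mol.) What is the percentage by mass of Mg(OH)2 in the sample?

Total n(HCl) added = 0.5925 x 0.05680 = 0.03365 mol.
n(LiOH) used = 0.2489 x 0.005460 = 0.001359 mol, which equals the excess n(HCl).
So n(HCl) consumed by the sample = 0.03365 - 0.001359 = 0.03230 mol.
n(Mg(OH)2) = 0.03230 / 2 = 0.01615 mol.
mass Mg(OH)2 = 0.01615 x 58.32 = 0.9417 g, so %Mg(OH)2 = 0.9417/1.7022 x 100 = 55.3%.

55.3%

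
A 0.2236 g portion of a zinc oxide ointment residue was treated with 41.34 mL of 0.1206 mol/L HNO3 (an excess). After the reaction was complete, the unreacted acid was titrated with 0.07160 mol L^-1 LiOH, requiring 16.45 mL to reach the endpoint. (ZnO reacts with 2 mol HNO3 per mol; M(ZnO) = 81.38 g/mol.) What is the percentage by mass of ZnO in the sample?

69.3%

Total n(HNO3) added = 0.1206 x 0.04134 = 0.004986 mol.
n(LiOH) used = 0.07160 x 0.01645 = 0.001178 mol, which equals the excess n(HNO3).
So n(HNO3) consumed by the sample = 0.004986 - 0.001178 = 0.003808 mol.
n(ZnO) = 0.003808 / 2 = 0.001904 mol.
mass ZnO = 0.001904 x 81.38 = 0.1549 g, so %ZnO = 0.1549/0.2236 x 100 = 69.3%.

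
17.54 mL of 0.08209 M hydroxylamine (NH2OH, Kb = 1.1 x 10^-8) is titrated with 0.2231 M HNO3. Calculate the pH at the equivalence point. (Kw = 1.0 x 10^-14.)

3.63

n(NH2OH) = 0.08209 x 0.01754 = 0.001440 mol; V(HNO3) at equivalence = 0.001440/0.2231 = 0.006454 L.
At equivalence the base is fully converted to NH3OH+; total volume = 0.02399 L, so [NH3OH+] = 0.001440/0.02399 = 0.06001 M.
Ka(NH3OH+) = Kw/Kb = 1.0e-14 / 1.1 x 10^-8 = 9.09e-7.
[H^+] = sqrt(Ka x [NH3OH+]) = sqrt(9.09e-7 x 0.06001) = 0.000234 M.
pH = -log(0.000234) = 3.63.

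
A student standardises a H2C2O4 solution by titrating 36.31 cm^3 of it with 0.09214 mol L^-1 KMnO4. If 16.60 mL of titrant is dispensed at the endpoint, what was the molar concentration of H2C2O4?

0.105 M

n(KMnO4) = 0.09214 x 0.01660 = 0.001530 mol.
From the balanced equation, 2 mol KMnO4 reacts with 5 mol H2C2O4, so n(H2C2O4) = 0.001530 x 5/2 = 0.003824 mol.
[H2C2O4] = 0.003824 / 0.03631 L = 0.105 M.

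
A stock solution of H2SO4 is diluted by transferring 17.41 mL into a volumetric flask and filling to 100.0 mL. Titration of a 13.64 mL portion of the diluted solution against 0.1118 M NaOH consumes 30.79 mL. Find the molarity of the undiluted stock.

n(NaOH) = 0.1118 x 0.03079 = 0.003442 mol.
n(H2SO4) in the aliquot = 0.003442 x 1/2 = 0.001721 mol.
[diluted H2SO4] = 0.001721 / 0.01364 = 0.1262 M.
Dilution factor = 100.0/17.41 = 5.744, so [stock] = 0.1262 x 5.744 = 0.725 M.

0.725 M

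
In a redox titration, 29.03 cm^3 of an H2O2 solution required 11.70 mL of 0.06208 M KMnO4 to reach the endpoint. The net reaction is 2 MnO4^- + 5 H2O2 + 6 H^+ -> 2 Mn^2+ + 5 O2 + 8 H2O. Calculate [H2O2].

0.0626 M

n(KMnO4) = 0.06208 x 0.01170 = 0.0007263 mol.
From the balanced equation, 2 mol KMnO4 reacts with 5 mol H2O2, so n(H2O2) = 0.0007263 x 5/2 = 0.001816 mol.
[H2O2] = 0.001816 / 0.02903 L = 0.0626 M.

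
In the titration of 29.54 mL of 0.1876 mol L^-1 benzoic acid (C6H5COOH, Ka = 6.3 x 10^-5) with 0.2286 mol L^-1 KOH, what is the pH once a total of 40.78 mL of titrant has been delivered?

n(acid) = 0.1876 x 0.02954 = 0.005542 mol; n(KOH) added = 0.2286 x 0.04078 = 0.009322 mol.
Base is in excess by 0.009322 - 0.005542 = 0.003781 mol in a total volume of 0.07032 L.
[OH^-] = 0.003781/0.07032 = 0.05376 M, so pOH = 1.27 and pH = 14.00 - 1.27 = 12.73.

12.73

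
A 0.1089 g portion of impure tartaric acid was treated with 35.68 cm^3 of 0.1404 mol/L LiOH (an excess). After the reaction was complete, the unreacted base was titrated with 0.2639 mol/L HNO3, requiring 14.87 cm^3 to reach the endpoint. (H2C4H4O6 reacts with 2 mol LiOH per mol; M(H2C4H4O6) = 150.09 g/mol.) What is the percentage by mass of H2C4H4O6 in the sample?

Total n(LiOH) added = 0.1404 x 0.03568 = 0.005009 mol.
n(HNO3) used = 0.2639 x 0.01487 = 0.003924 mol, which equals the excess n(LiOH).
So n(LiOH) consumed by the sample = 0.005009 - 0.003924 = 0.001085 mol.
n(H2C4H4O6) = 0.001085 / 2 = 0.0005426 mol.
mass H2C4H4O6 = 0.0005426 x 150.09 = 0.08144 g, so %H2C4H4O6 = 0.08144/0.1089 x 100 = 74.8%.

74.8%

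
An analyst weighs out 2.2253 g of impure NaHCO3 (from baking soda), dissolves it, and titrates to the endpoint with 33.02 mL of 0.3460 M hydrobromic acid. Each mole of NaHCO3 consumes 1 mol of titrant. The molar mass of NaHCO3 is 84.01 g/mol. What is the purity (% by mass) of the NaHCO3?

43.1%

n(HBr) = 0.3460 x 0.03302 = 0.01142 mol.
n(NaHCO3) = 0.01142 / 1 = 0.01142 mol.
mass of NaHCO3 = 0.01142 x 84.01 = 0.9598 g.
% purity = 0.9598 / 2.2253 x 100 = 43.1%.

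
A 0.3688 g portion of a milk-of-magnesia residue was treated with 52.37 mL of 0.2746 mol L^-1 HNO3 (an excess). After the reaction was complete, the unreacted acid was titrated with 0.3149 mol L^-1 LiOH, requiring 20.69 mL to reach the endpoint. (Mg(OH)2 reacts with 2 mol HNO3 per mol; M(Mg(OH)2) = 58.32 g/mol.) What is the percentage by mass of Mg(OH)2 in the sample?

62.2%

Total n(HNO3) added = 0.2746 x 0.05237 = 0.01438 mol.
n(LiOH) used = 0.3149 x 0.02069 = 0.006515 mol, which equals the excess n(HNO3).
So n(HNO3) consumed by the sample = 0.01438 - 0.006515 = 0.007866 mol.
n(Mg(OH)2) = 0.007866 / 2 = 0.003933 mol.
mass Mg(OH)2 = 0.003933 x 58.32 = 0.2294 g, so %Mg(OH)2 = 0.2294/0.3688 x 100 = 62.2%.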